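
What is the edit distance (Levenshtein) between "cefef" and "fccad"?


Computing edit distance: "cefef" -> "fccad"
DP table:
           f    c    c    a    d
      0    1    2    3    4    5
  c   1    1    1    2    3    4
  e   2    2    2    2    3    4
  f   3    2    3    3    3    4
  e   4    3    3    4    4    4
  f   5    4    4    4    5    5
Edit distance = dp[5][5] = 5

5


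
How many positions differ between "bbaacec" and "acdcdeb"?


Comparing "bbaacec" and "acdcdeb" position by position:
  Position 0: 'b' vs 'a' => DIFFER
  Position 1: 'b' vs 'c' => DIFFER
  Position 2: 'a' vs 'd' => DIFFER
  Position 3: 'a' vs 'c' => DIFFER
  Position 4: 'c' vs 'd' => DIFFER
  Position 5: 'e' vs 'e' => same
  Position 6: 'c' vs 'b' => DIFFER
Positions that differ: 6

6


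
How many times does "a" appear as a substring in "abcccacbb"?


Searching for "a" in "abcccacbb"
Scanning each position:
  Position 0: "a" => MATCH
  Position 1: "b" => no
  Position 2: "c" => no
  Position 3: "c" => no
  Position 4: "c" => no
  Position 5: "a" => MATCH
  Position 6: "c" => no
  Position 7: "b" => no
  Position 8: "b" => no
Total occurrences: 2

2


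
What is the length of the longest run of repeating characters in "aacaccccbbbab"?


Input: "aacaccccbbbab"
Scanning for longest run:
  Position 1 ('a'): continues run of 'a', length=2
  Position 2 ('c'): new char, reset run to 1
  Position 3 ('a'): new char, reset run to 1
  Position 4 ('c'): new char, reset run to 1
  Position 5 ('c'): continues run of 'c', length=2
  Position 6 ('c'): continues run of 'c', length=3
  Position 7 ('c'): continues run of 'c', length=4
  Position 8 ('b'): new char, reset run to 1
  Position 9 ('b'): continues run of 'b', length=2
  Position 10 ('b'): continues run of 'b', length=3
  Position 11 ('a'): new char, reset run to 1
  Position 12 ('b'): new char, reset run to 1
Longest run: 'c' with length 4

4


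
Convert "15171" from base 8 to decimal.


Input: "15171" in base 8
Positional expansion:
  Digit '1' (value 1) x 8^4 = 4096
  Digit '5' (value 5) x 8^3 = 2560
  Digit '1' (value 1) x 8^2 = 64
  Digit '7' (value 7) x 8^1 = 56
  Digit '1' (value 1) x 8^0 = 1
Sum = 6777

6777


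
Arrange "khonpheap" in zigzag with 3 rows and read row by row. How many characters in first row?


Zigzag "khonpheap" into 3 rows:
Placing characters:
  'k' => row 0
  'h' => row 1
  'o' => row 2
  'n' => row 1
  'p' => row 0
  'h' => row 1
  'e' => row 2
  'a' => row 1
  'p' => row 0
Rows:
  Row 0: "kpp"
  Row 1: "hnha"
  Row 2: "oe"
First row length: 3

3


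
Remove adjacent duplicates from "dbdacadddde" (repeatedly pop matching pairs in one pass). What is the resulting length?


Input: dbdacadddde
Stack-based adjacent duplicate removal:
  Read 'd': push. Stack: d
  Read 'b': push. Stack: db
  Read 'd': push. Stack: dbd
  Read 'a': push. Stack: dbda
  Read 'c': push. Stack: dbdac
  Read 'a': push. Stack: dbdaca
  Read 'd': push. Stack: dbdacad
  Read 'd': matches stack top 'd' => pop. Stack: dbdaca
  Read 'd': push. Stack: dbdacad
  Read 'd': matches stack top 'd' => pop. Stack: dbdaca
  Read 'e': push. Stack: dbdacae
Final stack: "dbdacae" (length 7)

7


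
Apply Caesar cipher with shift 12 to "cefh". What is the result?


Caesar cipher: shift "cefh" by 12
  'c' (pos 2) + 12 = pos 14 = 'o'
  'e' (pos 4) + 12 = pos 16 = 'q'
  'f' (pos 5) + 12 = pos 17 = 'r'
  'h' (pos 7) + 12 = pos 19 = 't'
Result: oqrt

oqrt


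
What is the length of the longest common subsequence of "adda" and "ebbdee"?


LCS of "adda" and "ebbdee"
DP table:
           e    b    b    d    e    e
      0    0    0    0    0    0    0
  a   0    0    0    0    0    0    0
  d   0    0    0    0    1    1    1
  d   0    0    0    0    1    1    1
  a   0    0    0    0    1    1    1
LCS length = dp[4][6] = 1

1


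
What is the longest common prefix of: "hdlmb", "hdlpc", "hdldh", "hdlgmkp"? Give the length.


Words: hdlmb, hdlpc, hdldh, hdlgmkp
  Position 0: all 'h' => match
  Position 1: all 'd' => match
  Position 2: all 'l' => match
  Position 3: ('m', 'p', 'd', 'g') => mismatch, stop
LCP = "hdl" (length 3)

3


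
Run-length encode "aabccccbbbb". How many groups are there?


Input: aabccccbbbb
Scanning for consecutive runs:
  Group 1: 'a' x 2 (positions 0-1)
  Group 2: 'b' x 1 (positions 2-2)
  Group 3: 'c' x 4 (positions 3-6)
  Group 4: 'b' x 4 (positions 7-10)
Total groups: 4

4


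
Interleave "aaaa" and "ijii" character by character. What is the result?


Interleaving "aaaa" and "ijii":
  Position 0: 'a' from first, 'i' from second => "ai"
  Position 1: 'a' from first, 'j' from second => "aj"
  Position 2: 'a' from first, 'i' from second => "ai"
  Position 3: 'a' from first, 'i' from second => "ai"
Result: aiajaiai

aiajaiai


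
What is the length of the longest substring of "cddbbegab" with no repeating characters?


Input: "cddbbegab"
Sliding window (track last position of each char):
  Position 0 ('c'): window [0,0] length 1 -- new best
  Position 1 ('d'): window [0,1] length 2 -- new best
  Position 2 ('d'): repeat (last at 1), move window start to 2
  Position 2 ('d'): window [2,2] length 1
  Position 3 ('b'): window [2,3] length 2
  Position 4 ('b'): repeat (last at 3), move window start to 4
  Position 4 ('b'): window [4,4] length 1
  Position 5 ('e'): window [4,5] length 2
  Position 6 ('g'): window [4,6] length 3 -- new best
  Position 7 ('a'): window [4,7] length 4 -- new best
  Position 8 ('b'): repeat (last at 4), move window start to 5
  Position 8 ('b'): window [5,8] length 4
Longest substring with no repeats: "bega" with length 4

4


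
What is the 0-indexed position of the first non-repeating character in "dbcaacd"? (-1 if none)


Input: dbcaacd
Character frequencies:
  'a': 2
  'b': 1
  'c': 2
  'd': 2
Scanning left to right for freq == 1:
  Position 0 ('d'): freq=2, skip
  Position 1 ('b'): unique! => answer = 1

1


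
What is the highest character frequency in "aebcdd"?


Input: aebcdd
Character counts:
  'a': 1
  'b': 1
  'c': 1
  'd': 2
  'e': 1
Maximum frequency: 2

2


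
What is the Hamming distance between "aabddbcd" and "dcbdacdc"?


Comparing "aabddbcd" and "dcbdacdc" position by position:
  Position 0: 'a' vs 'd' => differ
  Position 1: 'a' vs 'c' => differ
  Position 2: 'b' vs 'b' => same
  Position 3: 'd' vs 'd' => same
  Position 4: 'd' vs 'a' => differ
  Position 5: 'b' vs 'c' => differ
  Position 6: 'c' vs 'd' => differ
  Position 7: 'd' vs 'c' => differ
Total differences (Hamming distance): 6

6


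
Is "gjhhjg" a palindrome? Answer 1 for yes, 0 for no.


Input: gjhhjg
Reversed: gjhhjg
  Compare pos 0 ('g') with pos 5 ('g'): match
  Compare pos 1 ('j') with pos 4 ('j'): match
  Compare pos 2 ('h') with pos 3 ('h'): match
Result: palindrome

1


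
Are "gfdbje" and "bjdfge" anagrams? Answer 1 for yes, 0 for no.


Strings: "gfdbje", "bjdfge"
Sorted first:  bdefgj
Sorted second: bdefgj
Sorted forms match => anagrams

1


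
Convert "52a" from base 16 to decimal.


Input: "52a" in base 16
Positional expansion:
  Digit '5' (value 5) x 16^2 = 1280
  Digit '2' (value 2) x 16^1 = 32
  Digit 'a' (value 10) x 16^0 = 10
Sum = 1322

1322


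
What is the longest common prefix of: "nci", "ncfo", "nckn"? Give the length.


Words: nci, ncfo, nckn
  Position 0: all 'n' => match
  Position 1: all 'c' => match
  Position 2: ('i', 'f', 'k') => mismatch, stop
LCP = "nc" (length 2)

2


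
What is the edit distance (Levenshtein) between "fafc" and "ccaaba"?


Computing edit distance: "fafc" -> "ccaaba"
DP table:
           c    c    a    a    b    a
      0    1    2    3    4    5    6
  f   1    1    2    3    4    5    6
  a   2    2    2    2    3    4    5
  f   3    3    3    3    3    4    5
  c   4    3    3    4    4    4    5
Edit distance = dp[4][6] = 5

5


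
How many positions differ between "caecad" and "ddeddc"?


Comparing "caecad" and "ddeddc" position by position:
  Position 0: 'c' vs 'd' => DIFFER
  Position 1: 'a' vs 'd' => DIFFER
  Position 2: 'e' vs 'e' => same
  Position 3: 'c' vs 'd' => DIFFER
  Position 4: 'a' vs 'd' => DIFFER
  Position 5: 'd' vs 'c' => DIFFER
Positions that differ: 5

5


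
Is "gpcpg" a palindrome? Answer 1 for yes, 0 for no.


Input: gpcpg
Reversed: gpcpg
  Compare pos 0 ('g') with pos 4 ('g'): match
  Compare pos 1 ('p') with pos 3 ('p'): match
Result: palindrome

1


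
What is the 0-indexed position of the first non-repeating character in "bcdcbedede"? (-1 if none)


Input: bcdcbedede
Character frequencies:
  'b': 2
  'c': 2
  'd': 3
  'e': 3
Scanning left to right for freq == 1:
  Position 0 ('b'): freq=2, skip
  Position 1 ('c'): freq=2, skip
  Position 2 ('d'): freq=3, skip
  Position 3 ('c'): freq=2, skip
  Position 4 ('b'): freq=2, skip
  Position 5 ('e'): freq=3, skip
  Position 6 ('d'): freq=3, skip
  Position 7 ('e'): freq=3, skip
  Position 8 ('d'): freq=3, skip
  Position 9 ('e'): freq=3, skip
  No unique character found => answer = -1

-1


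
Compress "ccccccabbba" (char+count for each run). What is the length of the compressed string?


Input: ccccccabbba
Runs:
  'c' x 6 => "c6"
  'a' x 1 => "a1"
  'b' x 3 => "b3"
  'a' x 1 => "a1"
Compressed: "c6a1b3a1"
Compressed length: 8

8


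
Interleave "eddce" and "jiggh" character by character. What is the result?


Interleaving "eddce" and "jiggh":
  Position 0: 'e' from first, 'j' from second => "ej"
  Position 1: 'd' from first, 'i' from second => "di"
  Position 2: 'd' from first, 'g' from second => "dg"
  Position 3: 'c' from first, 'g' from second => "cg"
  Position 4: 'e' from first, 'h' from second => "eh"
Result: ejdidgcgeh

ejdidgcgeh


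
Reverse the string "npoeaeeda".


Input: npoeaeeda
Reading characters right to left:
  Position 8: 'a'
  Position 7: 'd'
  Position 6: 'e'
  Position 5: 'e'
  Position 4: 'a'
  Position 3: 'e'
  Position 2: 'o'
  Position 1: 'p'
  Position 0: 'n'
Reversed: adeeaeopn

adeeaeopn


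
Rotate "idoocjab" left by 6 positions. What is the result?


Input: "idoocjab", rotate left by 6
First 6 characters: "idoocj"
Remaining characters: "ab"
Concatenate remaining + first: "ab" + "idoocj" = "abidoocj"

abidoocj


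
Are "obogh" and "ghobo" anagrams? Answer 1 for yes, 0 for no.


Strings: "obogh", "ghobo"
Sorted first:  bghoo
Sorted second: bghoo
Sorted forms match => anagrams

1


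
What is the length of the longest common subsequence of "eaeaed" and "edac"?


LCS of "eaeaed" and "edac"
DP table:
           e    d    a    c
      0    0    0    0    0
  e   0    1    1    1    1
  a   0    1    1    2    2
  e   0    1    1    2    2
  a   0    1    1    2    2
  e   0    1    1    2    2
  d   0    1    2    2    2
LCS length = dp[6][4] = 2

2


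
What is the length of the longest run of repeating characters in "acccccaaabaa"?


Input: "acccccaaabaa"
Scanning for longest run:
  Position 1 ('c'): new char, reset run to 1
  Position 2 ('c'): continues run of 'c', length=2
  Position 3 ('c'): continues run of 'c', length=3
  Position 4 ('c'): continues run of 'c', length=4
  Position 5 ('c'): continues run of 'c', length=5
  Position 6 ('a'): new char, reset run to 1
  Position 7 ('a'): continues run of 'a', length=2
  Position 8 ('a'): continues run of 'a', length=3
  Position 9 ('b'): new char, reset run to 1
  Position 10 ('a'): new char, reset run to 1
  Position 11 ('a'): continues run of 'a', length=2
Longest run: 'c' with length 5

5


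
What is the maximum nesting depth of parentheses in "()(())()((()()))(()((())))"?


Input: "()(())()((()()))(()((())))"
Tracking depth:
  Position 0 '(': depth becomes 1
  Position 1 ')': depth becomes 0
  Position 2 '(': depth becomes 1
  Position 3 '(': depth becomes 2
  Position 4 ')': depth becomes 1
  Position 5 ')': depth becomes 0
  Position 6 '(': depth becomes 1
  Position 7 ')': depth becomes 0
  Position 8 '(': depth becomes 1
  Position 9 '(': depth becomes 2
  Position 10 '(': depth becomes 3
  Position 11 ')': depth becomes 2
  Position 12 '(': depth becomes 3
  Position 13 ')': depth becomes 2
  Position 14 ')': depth becomes 1
  Position 15 ')': depth becomes 0
  Position 16 '(': depth becomes 1
  Position 17 '(': depth becomes 2
  Position 18 ')': depth becomes 1
  Position 19 '(': depth becomes 2
  Position 20 '(': depth becomes 3
  Position 21 '(': depth becomes 4
  Position 22 ')': depth becomes 3
  Position 23 ')': depth becomes 2
  Position 24 ')': depth becomes 1
  Position 25 ')': depth becomes 0
Maximum depth reached: 4

4


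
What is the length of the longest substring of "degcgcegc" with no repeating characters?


Input: "degcgcegc"
Sliding window (track last position of each char):
  Position 0 ('d'): window [0,0] length 1 -- new best
  Position 1 ('e'): window [0,1] length 2 -- new best
  Position 2 ('g'): window [0,2] length 3 -- new best
  Position 3 ('c'): window [0,3] length 4 -- new best
  Position 4 ('g'): repeat (last at 2), move window start to 3
  Position 4 ('g'): window [3,4] length 2
  Position 5 ('c'): repeat (last at 3), move window start to 4
  Position 5 ('c'): window [4,5] length 2
  Position 6 ('e'): window [4,6] length 3
  Position 7 ('g'): repeat (last at 4), move window start to 5
  Position 7 ('g'): window [5,7] length 3
  Position 8 ('c'): repeat (last at 5), move window start to 6
  Position 8 ('c'): window [6,8] length 3
Longest substring with no repeats: "degc" with length 4

4


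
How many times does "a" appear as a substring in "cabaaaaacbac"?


Searching for "a" in "cabaaaaacbac"
Scanning each position:
  Position 0: "c" => no
  Position 1: "a" => MATCH
  Position 2: "b" => no
  Position 3: "a" => MATCH
  Position 4: "a" => MATCH
  Position 5: "a" => MATCH
  Position 6: "a" => MATCH
  Position 7: "a" => MATCH
  Position 8: "c" => no
  Position 9: "b" => no
  Position 10: "a" => MATCH
  Position 11: "c" => no
Total occurrences: 7

7


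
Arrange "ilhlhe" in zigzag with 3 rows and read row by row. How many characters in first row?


Zigzag "ilhlhe" into 3 rows:
Placing characters:
  'i' => row 0
  'l' => row 1
  'h' => row 2
  'l' => row 1
  'h' => row 0
  'e' => row 1
Rows:
  Row 0: "ih"
  Row 1: "lle"
  Row 2: "h"
First row length: 2

2


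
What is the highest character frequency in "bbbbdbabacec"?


Input: bbbbdbabacec
Character counts:
  'a': 2
  'b': 6
  'c': 2
  'd': 1
  'e': 1
Maximum frequency: 6

6


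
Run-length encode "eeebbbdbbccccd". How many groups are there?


Input: eeebbbdbbccccd
Scanning for consecutive runs:
  Group 1: 'e' x 3 (positions 0-2)
  Group 2: 'b' x 3 (positions 3-5)
  Group 3: 'd' x 1 (positions 6-6)
  Group 4: 'b' x 2 (positions 7-8)
  Group 5: 'c' x 4 (positions 9-12)
  Group 6: 'd' x 1 (positions 13-13)
Total groups: 6

6


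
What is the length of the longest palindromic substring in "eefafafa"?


Input: "eefafafa"
Checking substrings for palindromes:
  [2:7] "fafaf" (len 5) => palindrome
  [3:8] "afafa" (len 5) => palindrome
  [2:5] "faf" (len 3) => palindrome
  [3:6] "afa" (len 3) => palindrome
  [4:7] "faf" (len 3) => palindrome
  [5:8] "afa" (len 3) => palindrome
Longest palindromic substring: "fafaf" with length 5

5


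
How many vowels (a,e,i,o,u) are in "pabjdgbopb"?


Input: pabjdgbopb
Checking each character:
  'p' at position 0: consonant
  'a' at position 1: vowel (running total: 1)
  'b' at position 2: consonant
  'j' at position 3: consonant
  'd' at position 4: consonant
  'g' at position 5: consonant
  'b' at position 6: consonant
  'o' at position 7: vowel (running total: 2)
  'p' at position 8: consonant
  'b' at position 9: consonant
Total vowels: 2

2


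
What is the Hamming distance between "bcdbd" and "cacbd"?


Comparing "bcdbd" and "cacbd" position by position:
  Position 0: 'b' vs 'c' => differ
  Position 1: 'c' vs 'a' => differ
  Position 2: 'd' vs 'c' => differ
  Position 3: 'b' vs 'b' => same
  Position 4: 'd' vs 'd' => same
Total differences (Hamming distance): 3

3


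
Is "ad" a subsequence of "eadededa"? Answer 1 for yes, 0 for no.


Check if "ad" is a subsequence of "eadededa"
Greedy scan:
  Position 0 ('e'): no match needed
  Position 1 ('a'): matches sub[0] = 'a'
  Position 2 ('d'): matches sub[1] = 'd'
  Position 3 ('e'): no match needed
  Position 4 ('d'): no match needed
  Position 5 ('e'): no match needed
  Position 6 ('d'): no match needed
  Position 7 ('a'): no match needed
All 2 characters matched => is a subsequence

1


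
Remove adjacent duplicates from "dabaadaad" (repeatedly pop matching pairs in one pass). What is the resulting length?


Input: dabaadaad
Stack-based adjacent duplicate removal:
  Read 'd': push. Stack: d
  Read 'a': push. Stack: da
  Read 'b': push. Stack: dab
  Read 'a': push. Stack: daba
  Read 'a': matches stack top 'a' => pop. Stack: dab
  Read 'd': push. Stack: dabd
  Read 'a': push. Stack: dabda
  Read 'a': matches stack top 'a' => pop. Stack: dabd
  Read 'd': matches stack top 'd' => pop. Stack: dab
Final stack: "dab" (length 3)

3


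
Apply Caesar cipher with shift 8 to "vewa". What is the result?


Caesar cipher: shift "vewa" by 8
  'v' (pos 21) + 8 = pos 3 = 'd'
  'e' (pos 4) + 8 = pos 12 = 'm'
  'w' (pos 22) + 8 = pos 4 = 'e'
  'a' (pos 0) + 8 = pos 8 = 'i'
Result: dmei

dmei


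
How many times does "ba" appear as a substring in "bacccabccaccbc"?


Searching for "ba" in "bacccabccaccbc"
Scanning each position:
  Position 0: "ba" => MATCH
  Position 1: "ac" => no
  Position 2: "cc" => no
  Position 3: "cc" => no
  Position 4: "ca" => no
  Position 5: "ab" => no
  Position 6: "bc" => no
  Position 7: "cc" => no
  Position 8: "ca" => no
  Position 9: "ac" => no
  Position 10: "cc" => no
  Position 11: "cb" => no
  Position 12: "bc" => no
Total occurrences: 1

1


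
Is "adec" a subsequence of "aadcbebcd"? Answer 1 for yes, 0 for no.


Check if "adec" is a subsequence of "aadcbebcd"
Greedy scan:
  Position 0 ('a'): matches sub[0] = 'a'
  Position 1 ('a'): no match needed
  Position 2 ('d'): matches sub[1] = 'd'
  Position 3 ('c'): no match needed
  Position 4 ('b'): no match needed
  Position 5 ('e'): matches sub[2] = 'e'
  Position 6 ('b'): no match needed
  Position 7 ('c'): matches sub[3] = 'c'
  Position 8 ('d'): no match needed
All 4 characters matched => is a subsequence

1


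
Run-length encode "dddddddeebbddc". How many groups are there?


Input: dddddddeebbddc
Scanning for consecutive runs:
  Group 1: 'd' x 7 (positions 0-6)
  Group 2: 'e' x 2 (positions 7-8)
  Group 3: 'b' x 2 (positions 9-10)
  Group 4: 'd' x 2 (positions 11-12)
  Group 5: 'c' x 1 (positions 13-13)
Total groups: 5

5


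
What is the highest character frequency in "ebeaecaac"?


Input: ebeaecaac
Character counts:
  'a': 3
  'b': 1
  'c': 2
  'e': 3
Maximum frequency: 3

3


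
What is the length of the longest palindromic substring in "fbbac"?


Input: "fbbac"
Checking substrings for palindromes:
  [1:3] "bb" (len 2) => palindrome
Longest palindromic substring: "bb" with length 2

2


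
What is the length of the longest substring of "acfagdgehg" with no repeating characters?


Input: "acfagdgehg"
Sliding window (track last position of each char):
  Position 0 ('a'): window [0,0] length 1 -- new best
  Position 1 ('c'): window [0,1] length 2 -- new best
  Position 2 ('f'): window [0,2] length 3 -- new best
  Position 3 ('a'): repeat (last at 0), move window start to 1
  Position 3 ('a'): window [1,3] length 3
  Position 4 ('g'): window [1,4] length 4 -- new best
  Position 5 ('d'): window [1,5] length 5 -- new best
  Position 6 ('g'): repeat (last at 4), move window start to 5
  Position 6 ('g'): window [5,6] length 2
  Position 7 ('e'): window [5,7] length 3
  Position 8 ('h'): window [5,8] length 4
  Position 9 ('g'): repeat (last at 6), move window start to 7
  Position 9 ('g'): window [7,9] length 3
Longest substring with no repeats: "cfagd" with length 5

5


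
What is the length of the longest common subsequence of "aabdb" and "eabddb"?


LCS of "aabdb" and "eabddb"
DP table:
           e    a    b    d    d    b
      0    0    0    0    0    0    0
  a   0    0    1    1    1    1    1
  a   0    0    1    1    1    1    1
  b   0    0    1    2    2    2    2
  d   0    0    1    2    3    3    3
  b   0    0    1    2    3    3    4
LCS length = dp[5][6] = 4

4


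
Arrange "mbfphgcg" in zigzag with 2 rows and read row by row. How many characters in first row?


Zigzag "mbfphgcg" into 2 rows:
Placing characters:
  'm' => row 0
  'b' => row 1
  'f' => row 0
  'p' => row 1
  'h' => row 0
  'g' => row 1
  'c' => row 0
  'g' => row 1
Rows:
  Row 0: "mfhc"
  Row 1: "bpgg"
First row length: 4

4


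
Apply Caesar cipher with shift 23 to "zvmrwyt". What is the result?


Caesar cipher: shift "zvmrwyt" by 23
  'z' (pos 25) + 23 = pos 22 = 'w'
  'v' (pos 21) + 23 = pos 18 = 's'
  'm' (pos 12) + 23 = pos 9 = 'j'
  'r' (pos 17) + 23 = pos 14 = 'o'
  'w' (pos 22) + 23 = pos 19 = 't'
  'y' (pos 24) + 23 = pos 21 = 'v'
  't' (pos 19) + 23 = pos 16 = 'q'
Result: wsjotvq

wsjotvq


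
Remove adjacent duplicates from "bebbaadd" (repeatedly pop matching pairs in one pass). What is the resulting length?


Input: bebbaadd
Stack-based adjacent duplicate removal:
  Read 'b': push. Stack: b
  Read 'e': push. Stack: be
  Read 'b': push. Stack: beb
  Read 'b': matches stack top 'b' => pop. Stack: be
  Read 'a': push. Stack: bea
  Read 'a': matches stack top 'a' => pop. Stack: be
  Read 'd': push. Stack: bed
  Read 'd': matches stack top 'd' => pop. Stack: be
Final stack: "be" (length 2)

2


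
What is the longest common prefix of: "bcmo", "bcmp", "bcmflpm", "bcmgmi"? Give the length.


Words: bcmo, bcmp, bcmflpm, bcmgmi
  Position 0: all 'b' => match
  Position 1: all 'c' => match
  Position 2: all 'm' => match
  Position 3: ('o', 'p', 'f', 'g') => mismatch, stop
LCP = "bcm" (length 3)

3


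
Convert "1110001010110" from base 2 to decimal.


Input: "1110001010110" in base 2
Positional expansion:
  Digit '1' (value 1) x 2^12 = 4096
  Digit '1' (value 1) x 2^11 = 2048
  Digit '1' (value 1) x 2^10 = 1024
  Digit '0' (value 0) x 2^9 = 0
  Digit '0' (value 0) x 2^8 = 0
  Digit '0' (value 0) x 2^7 = 0
  Digit '1' (value 1) x 2^6 = 64
  Digit '0' (value 0) x 2^5 = 0
  Digit '1' (value 1) x 2^4 = 16
  Digit '0' (value 0) x 2^3 = 0
  Digit '1' (value 1) x 2^2 = 4
  Digit '1' (value 1) x 2^1 = 2
  Digit '0' (value 0) x 2^0 = 0
Sum = 7254

7254


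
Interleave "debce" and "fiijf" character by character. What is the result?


Interleaving "debce" and "fiijf":
  Position 0: 'd' from first, 'f' from second => "df"
  Position 1: 'e' from first, 'i' from second => "ei"
  Position 2: 'b' from first, 'i' from second => "bi"
  Position 3: 'c' from first, 'j' from second => "cj"
  Position 4: 'e' from first, 'f' from second => "ef"
Result: dfeibicjef

dfeibicjef


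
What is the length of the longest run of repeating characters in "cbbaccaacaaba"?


Input: "cbbaccaacaaba"
Scanning for longest run:
  Position 1 ('b'): new char, reset run to 1
  Position 2 ('b'): continues run of 'b', length=2
  Position 3 ('a'): new char, reset run to 1
  Position 4 ('c'): new char, reset run to 1
  Position 5 ('c'): continues run of 'c', length=2
  Position 6 ('a'): new char, reset run to 1
  Position 7 ('a'): continues run of 'a', length=2
  Position 8 ('c'): new char, reset run to 1
  Position 9 ('a'): new char, reset run to 1
  Position 10 ('a'): continues run of 'a', length=2
  Position 11 ('b'): new char, reset run to 1
  Position 12 ('a'): new char, reset run to 1
Longest run: 'b' with length 2

2


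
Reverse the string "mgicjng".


Input: mgicjng
Reading characters right to left:
  Position 6: 'g'
  Position 5: 'n'
  Position 4: 'j'
  Position 3: 'c'
  Position 2: 'i'
  Position 1: 'g'
  Position 0: 'm'
Reversed: gnjcigm

gnjcigm


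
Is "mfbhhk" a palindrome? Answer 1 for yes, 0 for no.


Input: mfbhhk
Reversed: khhbfm
  Compare pos 0 ('m') with pos 5 ('k'): MISMATCH
  Compare pos 1 ('f') with pos 4 ('h'): MISMATCH
  Compare pos 2 ('b') with pos 3 ('h'): MISMATCH
Result: not a palindrome

0


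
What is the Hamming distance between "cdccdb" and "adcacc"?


Comparing "cdccdb" and "adcacc" position by position:
  Position 0: 'c' vs 'a' => differ
  Position 1: 'd' vs 'd' => same
  Position 2: 'c' vs 'c' => same
  Position 3: 'c' vs 'a' => differ
  Position 4: 'd' vs 'c' => differ
  Position 5: 'b' vs 'c' => differ
Total differences (Hamming distance): 4

4


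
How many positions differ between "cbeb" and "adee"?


Comparing "cbeb" and "adee" position by position:
  Position 0: 'c' vs 'a' => DIFFER
  Position 1: 'b' vs 'd' => DIFFER
  Position 2: 'e' vs 'e' => same
  Position 3: 'b' vs 'e' => DIFFER
Positions that differ: 3

3


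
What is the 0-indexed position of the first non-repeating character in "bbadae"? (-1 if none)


Input: bbadae
Character frequencies:
  'a': 2
  'b': 2
  'd': 1
  'e': 1
Scanning left to right for freq == 1:
  Position 0 ('b'): freq=2, skip
  Position 1 ('b'): freq=2, skip
  Position 2 ('a'): freq=2, skip
  Position 3 ('d'): unique! => answer = 3

3


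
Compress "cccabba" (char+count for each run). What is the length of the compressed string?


Input: cccabba
Runs:
  'c' x 3 => "c3"
  'a' x 1 => "a1"
  'b' x 2 => "b2"
  'a' x 1 => "a1"
Compressed: "c3a1b2a1"
Compressed length: 8

8


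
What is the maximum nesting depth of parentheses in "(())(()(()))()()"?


Input: "(())(()(()))()()"
Tracking depth:
  Position 0 '(': depth becomes 1
  Position 1 '(': depth becomes 2
  Position 2 ')': depth becomes 1
  Position 3 ')': depth becomes 0
  Position 4 '(': depth becomes 1
  Position 5 '(': depth becomes 2
  Position 6 ')': depth becomes 1
  Position 7 '(': depth becomes 2
  Position 8 '(': depth becomes 3
  Position 9 ')': depth becomes 2
  Position 10 ')': depth becomes 1
  Position 11 ')': depth becomes 0
  Position 12 '(': depth becomes 1
  Position 13 ')': depth becomes 0
  Position 14 '(': depth becomes 1
  Position 15 ')': depth becomes 0
Maximum depth reached: 3

3


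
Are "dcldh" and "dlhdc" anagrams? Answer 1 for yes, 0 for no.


Strings: "dcldh", "dlhdc"
Sorted first:  cddhl
Sorted second: cddhl
Sorted forms match => anagrams

1


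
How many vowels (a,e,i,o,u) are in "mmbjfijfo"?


Input: mmbjfijfo
Checking each character:
  'm' at position 0: consonant
  'm' at position 1: consonant
  'b' at position 2: consonant
  'j' at position 3: consonant
  'f' at position 4: consonant
  'i' at position 5: vowel (running total: 1)
  'j' at position 6: consonant
  'f' at position 7: consonant
  'o' at position 8: vowel (running total: 2)
Total vowels: 2

2


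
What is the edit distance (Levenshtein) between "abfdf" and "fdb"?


Computing edit distance: "abfdf" -> "fdb"
DP table:
           f    d    b
      0    1    2    3
  a   1    1    2    3
  b   2    2    2    2
  f   3    2    3    3
  d   4    3    2    3
  f   5    4    3    3
Edit distance = dp[5][3] = 3

3


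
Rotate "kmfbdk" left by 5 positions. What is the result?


Input: "kmfbdk", rotate left by 5
First 5 characters: "kmfbd"
Remaining characters: "k"
Concatenate remaining + first: "k" + "kmfbd" = "kkmfbd"

kkmfbd


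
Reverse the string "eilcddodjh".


Input: eilcddodjh
Reading characters right to left:
  Position 9: 'h'
  Position 8: 'j'
  Position 7: 'd'
  Position 6: 'o'
  Position 5: 'd'
  Position 4: 'd'
  Position 3: 'c'
  Position 2: 'l'
  Position 1: 'i'
  Position 0: 'e'
Reversed: hjdoddclie

hjdoddclie


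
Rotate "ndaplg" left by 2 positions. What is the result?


Input: "ndaplg", rotate left by 2
First 2 characters: "nd"
Remaining characters: "aplg"
Concatenate remaining + first: "aplg" + "nd" = "aplgnd"

aplgnd


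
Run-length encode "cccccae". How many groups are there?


Input: cccccae
Scanning for consecutive runs:
  Group 1: 'c' x 5 (positions 0-4)
  Group 2: 'a' x 1 (positions 5-5)
  Group 3: 'e' x 1 (positions 6-6)
Total groups: 3

3


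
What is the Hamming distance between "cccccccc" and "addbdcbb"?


Comparing "cccccccc" and "addbdcbb" position by position:
  Position 0: 'c' vs 'a' => differ
  Position 1: 'c' vs 'd' => differ
  Position 2: 'c' vs 'd' => differ
  Position 3: 'c' vs 'b' => differ
  Position 4: 'c' vs 'd' => differ
  Position 5: 'c' vs 'c' => same
  Position 6: 'c' vs 'b' => differ
  Position 7: 'c' vs 'b' => differ
Total differences (Hamming distance): 7

7


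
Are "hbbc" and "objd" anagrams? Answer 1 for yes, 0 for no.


Strings: "hbbc", "objd"
Sorted first:  bbch
Sorted second: bdjo
Differ at position 1: 'b' vs 'd' => not anagrams

0


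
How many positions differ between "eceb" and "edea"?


Comparing "eceb" and "edea" position by position:
  Position 0: 'e' vs 'e' => same
  Position 1: 'c' vs 'd' => DIFFER
  Position 2: 'e' vs 'e' => same
  Position 3: 'b' vs 'a' => DIFFER
Positions that differ: 2

2


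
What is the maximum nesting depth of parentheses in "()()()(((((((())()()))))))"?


Input: "()()()(((((((())()()))))))"
Tracking depth:
  Position 0 '(': depth becomes 1
  Position 1 ')': depth becomes 0
  Position 2 '(': depth becomes 1
  Position 3 ')': depth becomes 0
  Position 4 '(': depth becomes 1
  Position 5 ')': depth becomes 0
  Position 6 '(': depth becomes 1
  Position 7 '(': depth becomes 2
  Position 8 '(': depth becomes 3
  Position 9 '(': depth becomes 4
  Position 10 '(': depth becomes 5
  Position 11 '(': depth becomes 6
  Position 12 '(': depth becomes 7
  Position 13 '(': depth becomes 8
  Position 14 ')': depth becomes 7
  Position 15 ')': depth becomes 6
  Position 16 '(': depth becomes 7
  Position 17 ')': depth becomes 6
  Position 18 '(': depth becomes 7
  Position 19 ')': depth becomes 6
  Position 20 ')': depth becomes 5
  Position 21 ')': depth becomes 4
  Position 22 ')': depth becomes 3
  Position 23 ')': depth becomes 2
  Position 24 ')': depth becomes 1
  Position 25 ')': depth becomes 0
Maximum depth reached: 8

8


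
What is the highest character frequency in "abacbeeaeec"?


Input: abacbeeaeec
Character counts:
  'a': 3
  'b': 2
  'c': 2
  'e': 4
Maximum frequency: 4

4


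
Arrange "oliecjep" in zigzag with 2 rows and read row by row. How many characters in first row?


Zigzag "oliecjep" into 2 rows:
Placing characters:
  'o' => row 0
  'l' => row 1
  'i' => row 0
  'e' => row 1
  'c' => row 0
  'j' => row 1
  'e' => row 0
  'p' => row 1
Rows:
  Row 0: "oice"
  Row 1: "lejp"
First row length: 4

4


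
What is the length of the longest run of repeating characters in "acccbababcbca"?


Input: "acccbababcbca"
Scanning for longest run:
  Position 1 ('c'): new char, reset run to 1
  Position 2 ('c'): continues run of 'c', length=2
  Position 3 ('c'): continues run of 'c', length=3
  Position 4 ('b'): new char, reset run to 1
  Position 5 ('a'): new char, reset run to 1
  Position 6 ('b'): new char, reset run to 1
  Position 7 ('a'): new char, reset run to 1
  Position 8 ('b'): new char, reset run to 1
  Position 9 ('c'): new char, reset run to 1
  Position 10 ('b'): new char, reset run to 1
  Position 11 ('c'): new char, reset run to 1
  Position 12 ('a'): new char, reset run to 1
Longest run: 'c' with length 3

3


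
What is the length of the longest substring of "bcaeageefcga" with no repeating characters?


Input: "bcaeageefcga"
Sliding window (track last position of each char):
  Position 0 ('b'): window [0,0] length 1 -- new best
  Position 1 ('c'): window [0,1] length 2 -- new best
  Position 2 ('a'): window [0,2] length 3 -- new best
  Position 3 ('e'): window [0,3] length 4 -- new best
  Position 4 ('a'): repeat (last at 2), move window start to 3
  Position 4 ('a'): window [3,4] length 2
  Position 5 ('g'): window [3,5] length 3
  Position 6 ('e'): repeat (last at 3), move window start to 4
  Position 6 ('e'): window [4,6] length 3
  Position 7 ('e'): repeat (last at 6), move window start to 7
  Position 7 ('e'): window [7,7] length 1
  Position 8 ('f'): window [7,8] length 2
  Position 9 ('c'): window [7,9] length 3
  Position 10 ('g'): window [7,10] length 4
  Position 11 ('a'): window [7,11] length 5 -- new best
Longest substring with no repeats: "efcga" with length 5

5


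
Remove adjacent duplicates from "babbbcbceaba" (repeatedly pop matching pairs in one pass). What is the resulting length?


Input: babbbcbceaba
Stack-based adjacent duplicate removal:
  Read 'b': push. Stack: b
  Read 'a': push. Stack: ba
  Read 'b': push. Stack: bab
  Read 'b': matches stack top 'b' => pop. Stack: ba
  Read 'b': push. Stack: bab
  Read 'c': push. Stack: babc
  Read 'b': push. Stack: babcb
  Read 'c': push. Stack: babcbc
  Read 'e': push. Stack: babcbce
  Read 'a': push. Stack: babcbcea
  Read 'b': push. Stack: babcbceab
  Read 'a': push. Stack: babcbceaba
Final stack: "babcbceaba" (length 10)

10


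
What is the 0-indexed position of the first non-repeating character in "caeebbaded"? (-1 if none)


Input: caeebbaded
Character frequencies:
  'a': 2
  'b': 2
  'c': 1
  'd': 2
  'e': 3
Scanning left to right for freq == 1:
  Position 0 ('c'): unique! => answer = 0

0


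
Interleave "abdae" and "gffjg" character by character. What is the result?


Interleaving "abdae" and "gffjg":
  Position 0: 'a' from first, 'g' from second => "ag"
  Position 1: 'b' from first, 'f' from second => "bf"
  Position 2: 'd' from first, 'f' from second => "df"
  Position 3: 'a' from first, 'j' from second => "aj"
  Position 4: 'e' from first, 'g' from second => "eg"
Result: agbfdfajeg

agbfdfajeg


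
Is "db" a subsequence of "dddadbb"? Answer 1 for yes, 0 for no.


Check if "db" is a subsequence of "dddadbb"
Greedy scan:
  Position 0 ('d'): matches sub[0] = 'd'
  Position 1 ('d'): no match needed
  Position 2 ('d'): no match needed
  Position 3 ('a'): no match needed
  Position 4 ('d'): no match needed
  Position 5 ('b'): matches sub[1] = 'b'
  Position 6 ('b'): no match needed
All 2 characters matched => is a subsequence

1


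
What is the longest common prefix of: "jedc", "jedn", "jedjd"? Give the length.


Words: jedc, jedn, jedjd
  Position 0: all 'j' => match
  Position 1: all 'e' => match
  Position 2: all 'd' => match
  Position 3: ('c', 'n', 'j') => mismatch, stop
LCP = "jed" (length 3)

3


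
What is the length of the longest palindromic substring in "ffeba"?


Input: "ffeba"
Checking substrings for palindromes:
  [0:2] "ff" (len 2) => palindrome
Longest palindromic substring: "ff" with length 2

2


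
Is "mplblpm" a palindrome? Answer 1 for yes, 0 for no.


Input: mplblpm
Reversed: mplblpm
  Compare pos 0 ('m') with pos 6 ('m'): match
  Compare pos 1 ('p') with pos 5 ('p'): match
  Compare pos 2 ('l') with pos 4 ('l'): match
Result: palindrome

1


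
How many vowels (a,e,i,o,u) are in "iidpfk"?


Input: iidpfk
Checking each character:
  'i' at position 0: vowel (running total: 1)
  'i' at position 1: vowel (running total: 2)
  'd' at position 2: consonant
  'p' at position 3: consonant
  'f' at position 4: consonant
  'k' at position 5: consonant
Total vowels: 2

2


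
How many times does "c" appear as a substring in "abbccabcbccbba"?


Searching for "c" in "abbccabcbccbba"
Scanning each position:
  Position 0: "a" => no
  Position 1: "b" => no
  Position 2: "b" => no
  Position 3: "c" => MATCH
  Position 4: "c" => MATCH
  Position 5: "a" => no
  Position 6: "b" => no
  Position 7: "c" => MATCH
  Position 8: "b" => no
  Position 9: "c" => MATCH
  Position 10: "c" => MATCH
  Position 11: "b" => no
  Position 12: "b" => no
  Position 13: "a" => no
Total occurrences: 5

5


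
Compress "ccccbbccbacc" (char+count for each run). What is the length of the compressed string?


Input: ccccbbccbacc
Runs:
  'c' x 4 => "c4"
  'b' x 2 => "b2"
  'c' x 2 => "c2"
  'b' x 1 => "b1"
  'a' x 1 => "a1"
  'c' x 2 => "c2"
Compressed: "c4b2c2b1a1c2"
Compressed length: 12

12


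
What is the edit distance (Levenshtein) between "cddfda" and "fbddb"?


Computing edit distance: "cddfda" -> "fbddb"
DP table:
           f    b    d    d    b
      0    1    2    3    4    5
  c   1    1    2    3    4    5
  d   2    2    2    2    3    4
  d   3    3    3    2    2    3
  f   4    3    4    3    3    3
  d   5    4    4    4    3    4
  a   6    5    5    5    4    4
Edit distance = dp[6][5] = 4

4


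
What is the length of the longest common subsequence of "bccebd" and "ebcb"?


LCS of "bccebd" and "ebcb"
DP table:
           e    b    c    b
      0    0    0    0    0
  b   0    0    1    1    1
  c   0    0    1    2    2
  c   0    0    1    2    2
  e   0    1    1    2    2
  b   0    1    2    2    3
  d   0    1    2    2    3
LCS length = dp[6][4] = 3

3


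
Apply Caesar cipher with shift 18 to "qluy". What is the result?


Caesar cipher: shift "qluy" by 18
  'q' (pos 16) + 18 = pos 8 = 'i'
  'l' (pos 11) + 18 = pos 3 = 'd'
  'u' (pos 20) + 18 = pos 12 = 'm'
  'y' (pos 24) + 18 = pos 16 = 'q'
Result: idmq

idmq


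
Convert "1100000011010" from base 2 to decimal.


Input: "1100000011010" in base 2
Positional expansion:
  Digit '1' (value 1) x 2^12 = 4096
  Digit '1' (value 1) x 2^11 = 2048
  Digit '0' (value 0) x 2^10 = 0
  Digit '0' (value 0) x 2^9 = 0
  Digit '0' (value 0) x 2^8 = 0
  Digit '0' (value 0) x 2^7 = 0
  Digit '0' (value 0) x 2^6 = 0
  Digit '0' (value 0) x 2^5 = 0
  Digit '1' (value 1) x 2^4 = 16
  Digit '1' (value 1) x 2^3 = 8
  Digit '0' (value 0) x 2^2 = 0
  Digit '1' (value 1) x 2^1 = 2
  Digit '0' (value 0) x 2^0 = 0
Sum = 6170

6170


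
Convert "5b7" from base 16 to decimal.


Input: "5b7" in base 16
Positional expansion:
  Digit '5' (value 5) x 16^2 = 1280
  Digit 'b' (value 11) x 16^1 = 176
  Digit '7' (value 7) x 16^0 = 7
Sum = 1463

1463


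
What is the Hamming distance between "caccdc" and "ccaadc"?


Comparing "caccdc" and "ccaadc" position by position:
  Position 0: 'c' vs 'c' => same
  Position 1: 'a' vs 'c' => differ
  Position 2: 'c' vs 'a' => differ
  Position 3: 'c' vs 'a' => differ
  Position 4: 'd' vs 'd' => same
  Position 5: 'c' vs 'c' => same
Total differences (Hamming distance): 3

3


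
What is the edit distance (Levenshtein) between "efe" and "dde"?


Computing edit distance: "efe" -> "dde"
DP table:
           d    d    e
      0    1    2    3
  e   1    1    2    2
  f   2    2    2    3
  e   3    3    3    2
Edit distance = dp[3][3] = 2

2


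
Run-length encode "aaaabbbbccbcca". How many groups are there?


Input: aaaabbbbccbcca
Scanning for consecutive runs:
  Group 1: 'a' x 4 (positions 0-3)
  Group 2: 'b' x 4 (positions 4-7)
  Group 3: 'c' x 2 (positions 8-9)
  Group 4: 'b' x 1 (positions 10-10)
  Group 5: 'c' x 2 (positions 11-12)
  Group 6: 'a' x 1 (positions 13-13)
Total groups: 6

6


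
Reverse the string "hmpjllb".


Input: hmpjllb
Reading characters right to left:
  Position 6: 'b'
  Position 5: 'l'
  Position 4: 'l'
  Position 3: 'j'
  Position 2: 'p'
  Position 1: 'm'
  Position 0: 'h'
Reversed: blljpmh

blljpmh


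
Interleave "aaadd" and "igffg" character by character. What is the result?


Interleaving "aaadd" and "igffg":
  Position 0: 'a' from first, 'i' from second => "ai"
  Position 1: 'a' from first, 'g' from second => "ag"
  Position 2: 'a' from first, 'f' from second => "af"
  Position 3: 'd' from first, 'f' from second => "df"
  Position 4: 'd' from first, 'g' from second => "dg"
Result: aiagafdfdg

aiagafdfdg


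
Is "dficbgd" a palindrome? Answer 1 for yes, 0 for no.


Input: dficbgd
Reversed: dgbcifd
  Compare pos 0 ('d') with pos 6 ('d'): match
  Compare pos 1 ('f') with pos 5 ('g'): MISMATCH
  Compare pos 2 ('i') with pos 4 ('b'): MISMATCH
Result: not a palindrome

0


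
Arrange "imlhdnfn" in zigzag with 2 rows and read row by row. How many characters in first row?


Zigzag "imlhdnfn" into 2 rows:
Placing characters:
  'i' => row 0
  'm' => row 1
  'l' => row 0
  'h' => row 1
  'd' => row 0
  'n' => row 1
  'f' => row 0
  'n' => row 1
Rows:
  Row 0: "ildf"
  Row 1: "mhnn"
First row length: 4

4


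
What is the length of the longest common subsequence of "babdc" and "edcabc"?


LCS of "babdc" and "edcabc"
DP table:
           e    d    c    a    b    c
      0    0    0    0    0    0    0
  b   0    0    0    0    0    1    1
  a   0    0    0    0    1    1    1
  b   0    0    0    0    1    2    2
  d   0    0    1    1    1    2    2
  c   0    0    1    2    2    2    3
LCS length = dp[5][6] = 3

3
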